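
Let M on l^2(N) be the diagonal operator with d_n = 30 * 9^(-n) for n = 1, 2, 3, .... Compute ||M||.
||M|| = 10/3 (attained at n = 1)

For M diagonal, ||M|| = sup_n |d_n|. The sequence d_n = 30 * 9^(-n) is positive and strictly decreasing (ratio 9^(-1) < 1), so the supremum is d_1 = 30/9 = 10/3. Hence ||M|| = 10/3.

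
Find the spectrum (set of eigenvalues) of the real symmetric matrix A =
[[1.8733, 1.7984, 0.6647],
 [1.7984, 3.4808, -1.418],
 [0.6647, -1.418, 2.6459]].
sigma(A) ≈ {0, 3, 5}

A is real symmetric, so its spectrum consists of real eigenvalues. Expanding the characteristic polynomial of the displayed matrix gives
  det(λ I - A) = p(λ) = λ^3 + (-8)λ^2 + (15)λ + (0).
Solving p(λ) = 0 yields eigenvalues ≈ 0, 3, 5. (A is shown rounded to 4 decimals, so these recover the underlying integer eigenvalues to within that precision.)
Verification: the trace of A = 8 equals the sum of eigenvalues 8, and det(A) ≈ 0.0006 matches the eigenvalue product 0.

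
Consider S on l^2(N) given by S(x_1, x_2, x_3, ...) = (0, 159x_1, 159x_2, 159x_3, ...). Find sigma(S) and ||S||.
sigma(S) = closed disk {z in C : |z| ≤ 159}; ||S|| = 159

Note S = 159·U where U is the unit right shift (U x)_k = x_{k-1} (with x_0 := 0); so ||S|| = 159||U|| and sigma(S) = 159·sigma(U). ||S x||^2 = sum_{k≥1} |159x_k|^2 = 25281||x||^2, so ||S|| = 159 and sigma(S) ⊂ {|z| ≤ 159}. For any |lambda| < 159, the equation (S - lambda I) x = 0 forces x_1 = 0, then 159x_k = lambda x_{k+1} ⇒ x = 0, so S has no eigenvalues. But (S - lambda I) is not surjective for |lambda| < 159: solving (S - lambda I) x = e_1 would require x_n proportional to (lambda/159)^(-n), which is not in l^2. So every |lambda| < 159 lies in the residual spectrum. The boundary |lambda| = 159 is in the approximate point spectrum (the spectrum is closed). Hence sigma(S) is the closed disk of radius 159.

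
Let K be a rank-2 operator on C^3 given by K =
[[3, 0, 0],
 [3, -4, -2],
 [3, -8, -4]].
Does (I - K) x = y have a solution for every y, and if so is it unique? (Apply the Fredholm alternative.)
(I - K) is invertible (det(I - K) = -18 ≠ 0), so for every y in C^3 the equation (I - K) x = y has a unique solution.

K has rank 2 and factors as K = U V^T = u1 v1^T + u2 v2^T with u1 = (-3, -1, 1), v1 = (0, -2, -1), u2 = (3, 3, 3), v2 = (1, -2, -1) (multiplying out reproduces the displayed K). The nonzero eigenvalues of U V^T coincide with those of the 2 x 2 matrix G = V^T U = [[v1·u1, v1·u2], [v2·u1, v2·u2]] = [[1, -9], [-2, -6]], and by the Sylvester determinant identity det(I_3 - U V^T) = det(I_2 - V^T U) = det([[0, 9], [2, 7]]) = (0)(7) - (9)(2) = -18. (Direct check: I - K =
[[-2, 0, 0],
 [-3, 5, 2],
 [-3, 8, 5]]
has determinant -18.) The finite-dimensional Fredholm alternative says: either (I - K) is invertible, or ker(I - K) ≠ {0} and then range(I - K) = ker((I - K)^*)^⊥, with dim ker(I - K) = dim ker((I - K)^*). Since det(I - K) ≠ 0, 1 is not an eigenvalue of K and ker(I - K) = {0}, so we are in the first case: for every y there is a unique x = (I - K)^(-1) y. (Explicitly, by the Woodbury identity, (I - U V^T)^(-1) = I + U (I_2 - G)^(-1) V^T.)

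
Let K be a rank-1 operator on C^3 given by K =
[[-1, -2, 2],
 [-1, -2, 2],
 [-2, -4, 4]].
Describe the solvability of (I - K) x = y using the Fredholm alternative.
(I - K) is singular (det(I - K) = 0, i.e. 1 ∈ sigma(K)). (I - K) x = y is solvable iff y ⊥ ker((I - K)^*) = span{(-1, -2, 2)}, i.e. iff -y_1 - 2y_2 + 2y_3 = 0. When solvable, the solutions are x = y + c·(1, 1, 2), c arbitrary (ker(I - K) = span{(1, 1, 2)}, dimension 1).

K has rank 1, so it is an outer product K = u v^T: every row of K is a multiple of one row vector. Reading off the entries, u = (1, 1, 2) and v = (-1, -2, 2) (row i of K equals u_i·v^T). A rank-one matrix u v^T satisfies K u = u (v·u) and kills the (2)-dimensional subspace v^⊥, so its characteristic polynomial is lambda^2 (lambda - v·u) with v·u = tr K = 1. Hence the eigenvalues of I - K are 1 (multiplicity 2) and 1 - (1) = 0, so det(I - K) = 0. (Direct check: I - K =
[[2, 2, -2],
 [1, 3, -2],
 [2, 4, -3]]
has determinant 0.) So 1 is an eigenvalue of K and (I - K) is not invertible. The finite-dimensional Fredholm alternative says: either (I - K) is invertible, or ker(I - K) ≠ {0} and then range(I - K) = ker((I - K)^*)^⊥, with dim ker(I - K) = dim ker((I - K)^*). We are in the second case, so we need both kernels. Kernel of I - K: (I - K) u = u - u (v·u) = u - u = 0, so ker(I - K) = span{u} = span{(1, 1, 2)} (it is exactly 1-dimensional because rank(I - K) = 2). Kernel of the adjoint: K is real, so (I - K)^* = I - K^T = I - v u^T, and (I - v u^T) v = v - v (u·v) = 0; hence ker((I - K)^*) = span{v} = span{(-1, -2, 2)}. Therefore (I - K) x = y is solvable iff <y, v> = 0, i.e. iff -y_1 - 2y_2 + 2y_3 = 0. When this holds, K y = u (v·y) = 0, so (I - K) y = y and x = y is a particular solution; the full solution set is the line x = y + c·u = y + c·(1, 1, 2), c ∈ C.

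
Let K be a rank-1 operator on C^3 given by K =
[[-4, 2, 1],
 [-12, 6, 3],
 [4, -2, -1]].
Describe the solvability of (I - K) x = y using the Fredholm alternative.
(I - K) is singular (det(I - K) = 0, i.e. 1 ∈ sigma(K)). (I - K) x = y is solvable iff y ⊥ ker((I - K)^*) = span{(-4, 2, 1)}, i.e. iff -4y_1 + 2y_2 + y_3 = 0. When solvable, the solutions are x = y + c·(1, 3, -1), c arbitrary (ker(I - K) = span{(1, 3, -1)}, dimension 1).

K has rank 1, so it is an outer product K = u v^T: every row of K is a multiple of one row vector. Reading off the entries, u = (1, 3, -1) and v = (-4, 2, 1) (row i of K equals u_i·v^T). A rank-one matrix u v^T satisfies K u = u (v·u) and kills the (2)-dimensional subspace v^⊥, so its characteristic polynomial is lambda^2 (lambda - v·u) with v·u = tr K = 1. Hence the eigenvalues of I - K are 1 (multiplicity 2) and 1 - (1) = 0, so det(I - K) = 0. (Direct check: I - K =
[[5, -2, -1],
 [12, -5, -3],
 [-4, 2, 2]]
has determinant 0.) So 1 is an eigenvalue of K and (I - K) is not invertible. The finite-dimensional Fredholm alternative says: either (I - K) is invertible, or ker(I - K) ≠ {0} and then range(I - K) = ker((I - K)^*)^⊥, with dim ker(I - K) = dim ker((I - K)^*). We are in the second case, so we need both kernels. Kernel of I - K: (I - K) u = u - u (v·u) = u - u = 0, so ker(I - K) = span{u} = span{(1, 3, -1)} (it is exactly 1-dimensional because rank(I - K) = 2). Kernel of the adjoint: K is real, so (I - K)^* = I - K^T = I - v u^T, and (I - v u^T) v = v - v (u·v) = 0; hence ker((I - K)^*) = span{v} = span{(-4, 2, 1)}. Therefore (I - K) x = y is solvable iff <y, v> = 0, i.e. iff -4y_1 + 2y_2 + y_3 = 0. When this holds, K y = u (v·y) = 0, so (I - K) y = y and x = y is a particular solution; the full solution set is the line x = y + c·u = y + c·(1, 3, -1), c ∈ C.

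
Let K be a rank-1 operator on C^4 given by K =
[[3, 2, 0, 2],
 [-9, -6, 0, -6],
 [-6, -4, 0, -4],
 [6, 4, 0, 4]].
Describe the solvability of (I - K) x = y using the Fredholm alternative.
(I - K) is singular (det(I - K) = 0, i.e. 1 ∈ sigma(K)). (I - K) x = y is solvable iff y ⊥ ker((I - K)^*) = span{(3, 2, 0, 2)}, i.e. iff 3y_1 + 2y_2 + 2y_4 = 0. When solvable, the solutions are x = y + c·(1, -3, -2, 2), c arbitrary (ker(I - K) = span{(1, -3, -2, 2)}, dimension 1).

K has rank 1, so it is an outer product K = u v^T: every row of K is a multiple of one row vector. Reading off the entries, u = (1, -3, -2, 2) and v = (3, 2, 0, 2) (row i of K equals u_i·v^T). A rank-one matrix u v^T satisfies K u = u (v·u) and kills the (3)-dimensional subspace v^⊥, so its characteristic polynomial is lambda^3 (lambda - v·u) with v·u = tr K = 1. Hence the eigenvalues of I - K are 1 (multiplicity 3) and 1 - (1) = 0, so det(I - K) = 0. (Direct check: I - K =
[[-2, -2, 0, -2],
 [9, 7, 0, 6],
 [6, 4, 1, 4],
 [-6, -4, 0, -3]]
has determinant 0.) So 1 is an eigenvalue of K and (I - K) is not invertible. The finite-dimensional Fredholm alternative says: either (I - K) is invertible, or ker(I - K) ≠ {0} and then range(I - K) = ker((I - K)^*)^⊥, with dim ker(I - K) = dim ker((I - K)^*). We are in the second case, so we need both kernels. Kernel of I - K: (I - K) u = u - u (v·u) = u - u = 0, so ker(I - K) = span{u} = span{(1, -3, -2, 2)} (it is exactly 1-dimensional because rank(I - K) = 3). Kernel of the adjoint: K is real, so (I - K)^* = I - K^T = I - v u^T, and (I - v u^T) v = v - v (u·v) = 0; hence ker((I - K)^*) = span{v} = span{(3, 2, 0, 2)}. Therefore (I - K) x = y is solvable iff <y, v> = 0, i.e. iff 3y_1 + 2y_2 + 2y_4 = 0. When this holds, K y = u (v·y) = 0, so (I - K) y = y and x = y is a particular solution; the full solution set is the line x = y + c·u = y + c·(1, -3, -2, 2), c ∈ C.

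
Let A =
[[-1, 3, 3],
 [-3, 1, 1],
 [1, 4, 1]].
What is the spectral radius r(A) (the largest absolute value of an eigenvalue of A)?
r(A) ≈ 3.1079

The eigenvalues of A are the roots of its characteristic polynomial. With M = A (coefficients from the trace, the sum of principal 2x2 minors, and det A):
  p(λ) = det(λ I - M) = λ^3 - λ^2 + λ + 24.
No integer candidate from the rational root theorem (±divisors of 24) is a root, so the roots are irrational. The cubic discriminant is Δ = -15891 < 0, so there is one real root and a complex-conjugate pair. p(-3) = -15 and p(-2) = 10 have opposite signs, so a root lies in (-3, -2); Newton's method refines it to λ ≈ -2.4848. Dividing out (λ - (-2.4848)) leaves approximately λ^2 - 3.4848λ + 9.6588. For λ^2 - 3.4848λ + 9.6588 the discriminant is -26.4918. It is negative, so the remaining roots are the complex-conjugate pair λ ≈ 1.7424 ± 2.5735i. Their product equals the constant term, so |λ|^2 ≈ 9.6588 and |λ| ≈ 3.1079.
Thus the eigenvalues (to 4 decimals) are -2.4848 (modulus 2.4848); 1.7424 ± 2.5735i (modulus 3.1079). The spectral radius is the largest modulus: r(A) ≈ 3.1079. (Cross-check: r(A) ≤ ||A||_2 ≈ 5.929; equality holds whenever A is normal, though it can also hold for some non-normal A.)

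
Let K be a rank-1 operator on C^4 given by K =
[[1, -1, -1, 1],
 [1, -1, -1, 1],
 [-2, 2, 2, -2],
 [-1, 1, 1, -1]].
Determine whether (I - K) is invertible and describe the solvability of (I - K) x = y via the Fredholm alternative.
(I - K) is singular (det(I - K) = 0, i.e. 1 ∈ sigma(K)). (I - K) x = y is solvable iff y ⊥ ker((I - K)^*) = span{(1, -1, -1, 1)}, i.e. iff y_1 - y_2 - y_3 + y_4 = 0. When solvable, the solutions are x = y + c·(1, 1, -2, -1), c arbitrary (ker(I - K) = span{(1, 1, -2, -1)}, dimension 1).

K has rank 1, so it is an outer product K = u v^T: every row of K is a multiple of one row vector. Reading off the entries, u = (1, 1, -2, -1) and v = (1, -1, -1, 1) (row i of K equals u_i·v^T). A rank-one matrix u v^T satisfies K u = u (v·u) and kills the (3)-dimensional subspace v^⊥, so its characteristic polynomial is lambda^3 (lambda - v·u) with v·u = tr K = 1. Hence the eigenvalues of I - K are 1 (multiplicity 3) and 1 - (1) = 0, so det(I - K) = 0. (Direct check: I - K =
[[0, 1, 1, -1],
 [-1, 2, 1, -1],
 [2, -2, -1, 2],
 [1, -1, -1, 2]]
has determinant 0.) So 1 is an eigenvalue of K and (I - K) is not invertible. The finite-dimensional Fredholm alternative says: either (I - K) is invertible, or ker(I - K) ≠ {0} and then range(I - K) = ker((I - K)^*)^⊥, with dim ker(I - K) = dim ker((I - K)^*). We are in the second case, so we need both kernels. Kernel of I - K: (I - K) u = u - u (v·u) = u - u = 0, so ker(I - K) = span{u} = span{(1, 1, -2, -1)} (it is exactly 1-dimensional because rank(I - K) = 3). Kernel of the adjoint: K is real, so (I - K)^* = I - K^T = I - v u^T, and (I - v u^T) v = v - v (u·v) = 0; hence ker((I - K)^*) = span{v} = span{(1, -1, -1, 1)}. Therefore (I - K) x = y is solvable iff <y, v> = 0, i.e. iff y_1 - y_2 - y_3 + y_4 = 0. When this holds, K y = u (v·y) = 0, so (I - K) y = y and x = y is a particular solution; the full solution set is the line x = y + c·u = y + c·(1, 1, -2, -1), c ∈ C.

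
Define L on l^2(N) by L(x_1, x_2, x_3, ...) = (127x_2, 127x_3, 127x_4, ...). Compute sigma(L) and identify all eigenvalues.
sigma(L) = closed disk {z in C : |z| ≤ 127}; sigma_p(L) = open disk {z in C : |z| < 127}

Note L = 127·V where V is the unit left shift (V x)_k = x_{k+1}; so sigma(L) = 127·sigma(V) and ||L|| = 127||V||. ||L x||^2 = 16129sum_{k≥2} |x_k|^2 ≤ 16129||x||^2, with equality on {x : x_1 = 0}, so ||L|| = 127. For any lambda with |lambda| < 127, set r = lambda/127 (|r| < 1); the vector x = (1, r, r^2, ...) is in l^2 and satisfies L x = 127(r, r^2, ...) = lambda x, so lambda is an eigenvalue. On the boundary |lambda| = 127 the geometric series diverges, so no l^2 eigenvector exists, but these lambda lie in the approximate point spectrum. Hence sigma(L) is the closed disk of radius 127 and sigma_p(L) is the open disk.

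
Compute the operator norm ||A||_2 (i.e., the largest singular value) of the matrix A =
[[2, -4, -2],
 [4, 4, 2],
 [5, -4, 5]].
||A||_2 ≈ 8.6053 (= sqrt(largest eigenvalue of A^T A))

||A||_2 = sigma_max(A) = sqrt(lambda_max(A^T A)). Form the symmetric matrix M = A^T A =
[[45, -12, 29],
 [-12, 48, -4],
 [29, -4, 33]].
Its characteristic polynomial (trace, sum of principal 2x2 minors, determinant of M give the coefficients) is
  p(λ) = det(λ I - M) = λ^3 - 126λ^2 + 4228λ - 28224.
No integer candidate from the rational root theorem (±divisors of 28224) is a root, so the roots are irrational. The cubic discriminant is Δ = 4780860224 > 0, so there are three distinct real roots. p(8) = -1952 and p(9) = 351 have opposite signs, so a root lies in (8, 9); Newton's method refines it to λ ≈ 8.8418. p(43) = 113 and p(44) = -944 have opposite signs, so a root lies in (43, 44); Newton's method refines it to λ ≈ 43.1065. p(74) = -104 and p(75) = 2001 have opposite signs, so a root lies in (74, 75); Newton's method refines it to λ ≈ 74.0517. Check (Vieta): the three roots sum to 126, matching tr M = 126.
So the eigenvalues of A^T A are ≈ 8.8418, 43.1065, 74.0517 (all ≥ 0, as they must be for A^T A). The largest is λ_max ≈ 74.0517, hence ||A||_2 = sqrt(λ_max) ≈ 8.6053.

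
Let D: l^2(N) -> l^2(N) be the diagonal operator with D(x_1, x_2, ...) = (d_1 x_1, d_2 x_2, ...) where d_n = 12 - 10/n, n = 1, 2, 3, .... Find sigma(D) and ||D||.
sigma(D) = {12 - 10/n : n ≥ 1} ∪ {12}; ||D|| = 12

A bounded diagonal operator on l^2 with diagonal entries d_n has spectrum equal to the closure of {d_n : n ≥ 1}: every d_n is an eigenvalue (with eigenvector e_n), so {d_n} ⊂ sigma(D); the spectrum is closed, so its closure is too; and for lambda not in the closure, (D - lambda I) has bounded inverse (the diagonal entries 1/(d_n - lambda) are bounded). For our sequence d_n = 12 - 10/n, n = 1, 2, 3, ...:
  - {d_n} = {12 - 10/n : n ≥ 1}; the only limit point is 12
  - closure = {12 - 10/n : n ≥ 1} ∪ {12}
For the norm: a diagonal operator has ||D|| = sup_n |d_n|. Here d_n = 12 - 10/n increases monotonically from d_1 = 2 toward 12, with all terms in [2, 12); so sup_n |d_n| = 12 (the supremum is the limit, not attained). So ||D|| = 12.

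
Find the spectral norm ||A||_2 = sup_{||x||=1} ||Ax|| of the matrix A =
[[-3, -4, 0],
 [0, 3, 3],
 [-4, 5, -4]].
||A||_2 ≈ 7.7283 (= sqrt(largest eigenvalue of A^T A))

||A||_2 = sigma_max(A) = sqrt(lambda_max(A^T A)). Form the symmetric matrix M = A^T A =
[[25, -8, 16],
 [-8, 50, -11],
 [16, -11, 25]].
Its characteristic polynomial (trace, sum of principal 2x2 minors, determinant of M give the coefficients) is
  p(λ) = det(λ I - M) = λ^3 - 100λ^2 + 2684λ - 16641.
No integer candidate from the rational root theorem (±divisors of 16641) is a root, so the roots are irrational. The cubic discriminant is Δ = 1053043397 > 0, so there are three distinct real roots. p(8) = -1057 and p(9) = 144 have opposite signs, so a root lies in (8, 9); Newton's method refines it to λ ≈ 8.8733. p(31) = 254 and p(32) = -385 have opposite signs, so a root lies in (31, 32); Newton's method refines it to λ ≈ 31.3996. p(59) = -1006 and p(60) = 399 have opposite signs, so a root lies in (59, 60); Newton's method refines it to λ ≈ 59.7271. Check (Vieta): the three roots sum to 100, matching tr M = 100.
So the eigenvalues of A^T A are ≈ 8.8733, 31.3996, 59.7271 (all ≥ 0, as they must be for A^T A). The largest is λ_max ≈ 59.7271, hence ||A||_2 = sqrt(λ_max) ≈ 7.7283.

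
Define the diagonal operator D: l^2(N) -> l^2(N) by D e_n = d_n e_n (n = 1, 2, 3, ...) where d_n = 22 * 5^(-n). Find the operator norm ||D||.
||D|| = 22/5 (attained at n = 1)

For D diagonal, ||D|| = sup_n |d_n|. The sequence d_n = 22 * 5^(-n) is positive and strictly decreasing (ratio 5^(-1) < 1), so the supremum is d_1 = 22/5. Hence ||D|| = 22/5.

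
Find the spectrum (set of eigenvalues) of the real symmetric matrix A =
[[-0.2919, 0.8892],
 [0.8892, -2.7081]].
sigma(A) ≈ {-3, 0}

A is real symmetric, so its spectrum consists of real eigenvalues. Expanding the characteristic polynomial of the displayed matrix gives
  det(λ I - A) = p(λ) = λ^2 + (3)λ + (0).
Solving p(λ) = 0 yields eigenvalues ≈ -3, 0. (A is shown rounded to 4 decimals, so these recover the underlying integer eigenvalues to within that precision.)
Verification: the trace of A = -3 equals the sum of eigenvalues -3, and det(A) ≈ -0.0002 matches the eigenvalue product 0.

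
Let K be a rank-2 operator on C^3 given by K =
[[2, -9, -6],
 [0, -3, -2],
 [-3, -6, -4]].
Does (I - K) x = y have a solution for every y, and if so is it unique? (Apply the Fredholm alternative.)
(I - K) is invertible (det(I - K) = -26 ≠ 0), so for every y in C^3 the equation (I - K) x = y has a unique solution.

K has rank 2 and factors as K = U V^T = u1 v1^T + u2 v2^T with u1 = (-2, 0, 3), v1 = (-1, 0, 0), u2 = (3, 1, 2), v2 = (0, -3, -2) (multiplying out reproduces the displayed K). The nonzero eigenvalues of U V^T coincide with those of the 2 x 2 matrix G = V^T U = [[v1·u1, v1·u2], [v2·u1, v2·u2]] = [[2, -3], [-6, -7]], and by the Sylvester determinant identity det(I_3 - U V^T) = det(I_2 - V^T U) = det([[-1, 3], [6, 8]]) = (-1)(8) - (3)(6) = -26. (Direct check: I - K =
[[-1, 9, 6],
 [0, 4, 2],
 [3, 6, 5]]
has determinant -26.) The finite-dimensional Fredholm alternative says: either (I - K) is invertible, or ker(I - K) ≠ {0} and then range(I - K) = ker((I - K)^*)^⊥, with dim ker(I - K) = dim ker((I - K)^*). Since det(I - K) ≠ 0, 1 is not an eigenvalue of K and ker(I - K) = {0}, so we are in the first case: for every y there is a unique x = (I - K)^(-1) y. (Explicitly, by the Woodbury identity, (I - U V^T)^(-1) = I + U (I_2 - G)^(-1) V^T.)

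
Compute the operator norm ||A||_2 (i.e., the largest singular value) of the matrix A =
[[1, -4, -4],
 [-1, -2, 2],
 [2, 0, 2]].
||A||_2 ≈ 5.869 (= sqrt(largest eigenvalue of A^T A))

||A||_2 = sigma_max(A) = sqrt(lambda_max(A^T A)). Form the symmetric matrix M = A^T A =
[[6, -2, -2],
 [-2, 20, 12],
 [-2, 12, 24]].
Its characteristic polynomial (trace, sum of principal 2x2 minors, determinant of M give the coefficients) is
  p(λ) = det(λ I - M) = λ^3 - 50λ^2 + 592λ - 1936.
No integer candidate from the rational root theorem (±divisors of 1936) is a root, so the roots are irrational. The cubic discriminant is Δ = 8563456 > 0, so there are three distinct real roots. p(5) = -101 and p(6) = 32 have opposite signs, so a root lies in (5, 6); Newton's method refines it to λ ≈ 5.7076. p(9) = 71 and p(10) = -16 have opposite signs, so a root lies in (9, 10); Newton's method refines it to λ ≈ 9.8475. p(34) = -304 and p(35) = 409 have opposite signs, so a root lies in (34, 35); Newton's method refines it to λ ≈ 34.4449. Check (Vieta): the three roots sum to 50, matching tr M = 50.
So the eigenvalues of A^T A are ≈ 5.7076, 9.8475, 34.4449 (all ≥ 0, as they must be for A^T A). The largest is λ_max ≈ 34.4449, hence ||A||_2 = sqrt(λ_max) ≈ 5.869.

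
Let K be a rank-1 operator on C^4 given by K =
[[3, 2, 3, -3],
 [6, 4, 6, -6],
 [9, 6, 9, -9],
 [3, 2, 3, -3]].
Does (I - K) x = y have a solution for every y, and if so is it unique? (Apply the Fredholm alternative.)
(I - K) is invertible (det(I - K) = -12 ≠ 0), so for every y in C^4 the equation (I - K) x = y has a unique solution.

K has rank 1, so it is an outer product K = u v^T: every row of K is a multiple of one row vector. Reading off the entries, u = (1, 2, 3, 1) and v = (3, 2, 3, -3) (row i of K equals u_i·v^T). A rank-one matrix u v^T satisfies K u = u (v·u) and kills the (3)-dimensional subspace v^⊥, so its characteristic polynomial is lambda^3 (lambda - v·u) with v·u = tr K = 13. Hence the eigenvalues of I - K are 1 (multiplicity 3) and 1 - (13) = -12, so det(I - K) = -12. (Direct check: I - K =
[[-2, -2, -3, 3],
 [-6, -3, -6, 6],
 [-9, -6, -8, 9],
 [-3, -2, -3, 4]]
has determinant -12.) The finite-dimensional Fredholm alternative says: either (I - K) is invertible, or ker(I - K) ≠ {0} and then range(I - K) = ker((I - K)^*)^⊥, with dim ker(I - K) = dim ker((I - K)^*). Since det(I - K) ≠ 0, 1 is not an eigenvalue of K and ker(I - K) = {0}, so we are in the first case: for every y there is a unique x = (I - K)^(-1) y. Explicitly, by the Sherman–Morrison formula, (I - u v^T)^(-1) = I + u v^T/(1 - v·u), i.e. (I - K)^(-1) = I + K/(-12).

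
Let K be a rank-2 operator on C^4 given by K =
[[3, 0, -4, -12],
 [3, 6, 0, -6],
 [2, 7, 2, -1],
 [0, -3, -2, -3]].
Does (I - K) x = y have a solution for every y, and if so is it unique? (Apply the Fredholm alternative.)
(I - K) is invertible (det(I - K) = -16 ≠ 0), so for every y in C^4 the equation (I - K) x = y has a unique solution.

K has rank 2 and factors as K = U V^T = u1 v1^T + u2 v2^T with u1 = (-2, 0, 1, -1), v1 = (0, 3, 2, 3), u2 = (-3, -3, -2, 0), v2 = (-1, -2, 0, 2) (multiplying out reproduces the displayed K). The nonzero eigenvalues of U V^T coincide with those of the 2 x 2 matrix G = V^T U = [[v1·u1, v1·u2], [v2·u1, v2·u2]] = [[-1, -13], [0, 9]], and by the Sylvester determinant identity det(I_4 - U V^T) = det(I_2 - V^T U) = det([[2, 13], [0, -8]]) = (2)(-8) - (13)(0) = -16. (Direct check: I - K =
[[-2, 0, 4, 12],
 [-3, -5, 0, 6],
 [-2, -7, -1, 1],
 [0, 3, 2, 4]]
has determinant -16.) The finite-dimensional Fredholm alternative says: either (I - K) is invertible, or ker(I - K) ≠ {0} and then range(I - K) = ker((I - K)^*)^⊥, with dim ker(I - K) = dim ker((I - K)^*). Since det(I - K) ≠ 0, 1 is not an eigenvalue of K and ker(I - K) = {0}, so we are in the first case: for every y there is a unique x = (I - K)^(-1) y. (Explicitly, by the Woodbury identity, (I - U V^T)^(-1) = I + U (I_2 - G)^(-1) V^T.)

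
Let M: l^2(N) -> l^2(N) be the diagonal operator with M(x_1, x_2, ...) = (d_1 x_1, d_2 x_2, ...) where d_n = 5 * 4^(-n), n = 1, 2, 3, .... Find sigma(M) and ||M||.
sigma(M) = {5 * 4^(-n) : n ≥ 1} ∪ {0}; ||M|| = 5/4

A bounded diagonal operator on l^2 with diagonal entries d_n has spectrum equal to the closure of {d_n : n ≥ 1}: every d_n is an eigenvalue (with eigenvector e_n), so {d_n} ⊂ sigma(M); the spectrum is closed, so its closure is too; and for lambda not in the closure, (M - lambda I) has bounded inverse (the diagonal entries 1/(d_n - lambda) are bounded). For our sequence d_n = 5 * 4^(-n), n = 1, 2, 3, ...:
  - {d_n} = {5 * 4^(-n) : n ≥ 1}; the only limit point is 0
  - closure = {5 * 4^(-n) : n ≥ 1} ∪ {0}
For the norm: a diagonal operator has ||M|| = sup_n |d_n|. Here d_n = 5 * 4^(-n) is positive and decreasing, so sup_n |d_n| = d_1 = 5/4. So ||M|| = 5/4.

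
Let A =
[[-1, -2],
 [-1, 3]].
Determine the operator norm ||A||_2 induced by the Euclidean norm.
||A||_2 = sqrt((15 + sqrt(125))/2) ≈ 3.618 (= sqrt(largest eigenvalue of A^T A))

||A||_2 = sigma_max(A) = sqrt(lambda_max(A^T A)). Form the symmetric matrix M = A^T A =
[[2, -1],
 [-1, 13]].
Its characteristic polynomial (trace, determinant of M give the coefficients) is
  p(λ) = det(λ I - M) = λ^2 - 15λ + 25.
For λ^2 - 15λ + 25 the discriminant is 125. It is nonnegative but not a perfect square, so the roots are real and irrational: λ = (15 ± sqrt(125))/2 ≈ 13.0902, 1.9098.
So the eigenvalues of A^T A are ≈ 1.9098, 13.0902 (all ≥ 0, as they must be for A^T A). The largest is λ_max = (15 + sqrt(125))/2 ≈ 13.0902, hence ||A||_2 = sqrt(λ_max) = sqrt((15 + sqrt(125))/2) ≈ 3.618.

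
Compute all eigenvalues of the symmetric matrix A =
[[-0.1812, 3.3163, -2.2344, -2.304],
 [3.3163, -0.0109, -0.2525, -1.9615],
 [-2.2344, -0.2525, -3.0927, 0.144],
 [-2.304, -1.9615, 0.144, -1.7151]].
sigma(A) ≈ {-5, -3, -2, 5}

A is real symmetric, so its spectrum consists of real eigenvalues. Expanding the characteristic polynomial of the displayed matrix gives
  det(λ I - A) = p(λ) = λ^4 + (5)λ^3 + (-19)λ^2 + (-125.0025)λ + (-150.002).
Solving p(λ) = 0 yields eigenvalues ≈ -5, -3, -2, 5. (A is shown rounded to 4 decimals, so these recover the underlying integer eigenvalues to within that precision.)
Verification: the trace of A = -5 equals the sum of eigenvalues -5, and det(A) ≈ -150.0020 matches the eigenvalue product -150.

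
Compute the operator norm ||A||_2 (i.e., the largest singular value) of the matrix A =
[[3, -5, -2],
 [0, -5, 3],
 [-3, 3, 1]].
||A||_2 ≈ 8.3745 (= sqrt(largest eigenvalue of A^T A))

||A||_2 = sigma_max(A) = sqrt(lambda_max(A^T A)). Form the symmetric matrix M = A^T A =
[[18, -24, -9],
 [-24, 59, -2],
 [-9, -2, 14]].
Its characteristic polynomial (trace, sum of principal 2x2 minors, determinant of M give the coefficients) is
  p(λ) = det(λ I - M) = λ^3 - 91λ^2 + 1479λ - 1089.
No integer candidate from the rational root theorem (±divisors of 1089) is a root, so the roots are irrational. The cubic discriminant is Δ = 4496936400 > 0, so there are three distinct real roots. p(0) = -1089 and p(1) = 300 have opposite signs, so a root lies in (0, 1); Newton's method refines it to λ ≈ 0.7727. p(20) = 91 and p(21) = -900 have opposite signs, so a root lies in (20, 21); Newton's method refines it to λ ≈ 20.0944. p(70) = -459 and p(71) = 3100 have opposite signs, so a root lies in (70, 71); Newton's method refines it to λ ≈ 70.1329. Check (Vieta): the three roots sum to 91, matching tr M = 91.
So the eigenvalues of A^T A are ≈ 0.7727, 20.0944, 70.1329 (all ≥ 0, as they must be for A^T A). The largest is λ_max ≈ 70.1329, hence ||A||_2 = sqrt(λ_max) ≈ 8.3745.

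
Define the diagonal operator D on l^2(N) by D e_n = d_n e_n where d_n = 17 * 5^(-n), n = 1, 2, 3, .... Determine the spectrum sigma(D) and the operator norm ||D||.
sigma(D) = {17 * 5^(-n) : n ≥ 1} ∪ {0}; ||D|| = 17/5

A bounded diagonal operator on l^2 with diagonal entries d_n has spectrum equal to the closure of {d_n : n ≥ 1}: every d_n is an eigenvalue (with eigenvector e_n), so {d_n} ⊂ sigma(D); the spectrum is closed, so its closure is too; and for lambda not in the closure, (D - lambda I) has bounded inverse (the diagonal entries 1/(d_n - lambda) are bounded). For our sequence d_n = 17 * 5^(-n), n = 1, 2, 3, ...:
  - {d_n} = {17 * 5^(-n) : n ≥ 1}; the only limit point is 0
  - closure = {17 * 5^(-n) : n ≥ 1} ∪ {0}
For the norm: a diagonal operator has ||D|| = sup_n |d_n|. Here d_n = 17 * 5^(-n) is positive and decreasing, so sup_n |d_n| = d_1 = 17/5. So ||D|| = 17/5.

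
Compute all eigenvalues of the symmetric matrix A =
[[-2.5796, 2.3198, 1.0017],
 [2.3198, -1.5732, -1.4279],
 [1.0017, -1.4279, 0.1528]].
sigma(A) ≈ {-5, 0, 1}

A is real symmetric, so its spectrum consists of real eigenvalues. Expanding the characteristic polynomial of the displayed matrix gives
  det(λ I - A) = p(λ) = λ^3 + (4)λ^2 + (-5)λ + (0).
Solving p(λ) = 0 yields eigenvalues ≈ -5, 0, 1. (A is shown rounded to 4 decimals, so these recover the underlying integer eigenvalues to within that precision.)
Verification: the trace of A = -4 equals the sum of eigenvalues -4, and det(A) ≈ -0.0002 matches the eigenvalue product 0.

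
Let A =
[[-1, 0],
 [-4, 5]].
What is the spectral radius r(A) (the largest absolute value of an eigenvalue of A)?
r(A) = 5

The eigenvalues of A are the roots of its characteristic polynomial. With M = A (coefficients from the trace and determinant):
  p(λ) = det(λ I - M) = λ^2 - 4λ - 5.
For λ^2 - 4λ - 5 the discriminant is 36. It is a perfect square (6^2), so the roots are rational: λ = (4 ± 6)/2 = 5, -1.
Thus the eigenvalues (to 4 decimals) are 5 (modulus 5); -1 (modulus 1). The spectral radius is the largest modulus: r(A) = 5. (Cross-check: r(A) ≤ ||A||_2 ≈ 6.434; equality holds whenever A is normal, though it can also hold for some non-normal A.)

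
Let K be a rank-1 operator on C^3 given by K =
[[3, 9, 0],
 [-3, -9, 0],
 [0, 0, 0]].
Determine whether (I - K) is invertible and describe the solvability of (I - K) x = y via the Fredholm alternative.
(I - K) is invertible (det(I - K) = 7 ≠ 0), so for every y in C^3 the equation (I - K) x = y has a unique solution.

K has rank 1, so it is an outer product K = u v^T: every row of K is a multiple of one row vector. Reading off the entries, u = (-3, 3, 0) and v = (-1, -3, 0) (row i of K equals u_i·v^T). A rank-one matrix u v^T satisfies K u = u (v·u) and kills the (2)-dimensional subspace v^⊥, so its characteristic polynomial is lambda^2 (lambda - v·u) with v·u = tr K = -6. Hence the eigenvalues of I - K are 1 (multiplicity 2) and 1 - (-6) = 7, so det(I - K) = 7. (Direct check: I - K =
[[-2, -9, 0],
 [3, 10, 0],
 [0, 0, 1]]
has determinant 7.) The finite-dimensional Fredholm alternative says: either (I - K) is invertible, or ker(I - K) ≠ {0} and then range(I - K) = ker((I - K)^*)^⊥, with dim ker(I - K) = dim ker((I - K)^*). Since det(I - K) ≠ 0, 1 is not an eigenvalue of K and ker(I - K) = {0}, so we are in the first case: for every y there is a unique x = (I - K)^(-1) y. Explicitly, by the Sherman–Morrison formula, (I - u v^T)^(-1) = I + u v^T/(1 - v·u), i.e. (I - K)^(-1) = I + K/(7).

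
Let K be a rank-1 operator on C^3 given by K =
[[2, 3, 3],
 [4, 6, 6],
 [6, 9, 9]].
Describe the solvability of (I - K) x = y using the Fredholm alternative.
(I - K) is invertible (det(I - K) = -16 ≠ 0), so for every y in C^3 the equation (I - K) x = y has a unique solution.

K has rank 1, so it is an outer product K = u v^T: every row of K is a multiple of one row vector. Reading off the entries, u = (-1, -2, -3) and v = (-2, -3, -3) (row i of K equals u_i·v^T). A rank-one matrix u v^T satisfies K u = u (v·u) and kills the (2)-dimensional subspace v^⊥, so its characteristic polynomial is lambda^2 (lambda - v·u) with v·u = tr K = 17. Hence the eigenvalues of I - K are 1 (multiplicity 2) and 1 - (17) = -16, so det(I - K) = -16. (Direct check: I - K =
[[-1, -3, -3],
 [-4, -5, -6],
 [-6, -9, -8]]
has determinant -16.) The finite-dimensional Fredholm alternative says: either (I - K) is invertible, or ker(I - K) ≠ {0} and then range(I - K) = ker((I - K)^*)^⊥, with dim ker(I - K) = dim ker((I - K)^*). Since det(I - K) ≠ 0, 1 is not an eigenvalue of K and ker(I - K) = {0}, so we are in the first case: for every y there is a unique x = (I - K)^(-1) y. Explicitly, by the Sherman–Morrison formula, (I - u v^T)^(-1) = I + u v^T/(1 - v·u), i.e. (I - K)^(-1) = I + K/(-16).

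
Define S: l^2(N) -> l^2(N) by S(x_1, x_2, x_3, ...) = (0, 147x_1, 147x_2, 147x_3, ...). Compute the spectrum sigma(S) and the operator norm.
sigma(S) = closed disk {z in C : |z| ≤ 147}; ||S|| = 147

Note S = 147·U where U is the unit right shift (U x)_k = x_{k-1} (with x_0 := 0); so ||S|| = 147||U|| and sigma(S) = 147·sigma(U). ||S x||^2 = sum_{k≥1} |147x_k|^2 = 21609||x||^2, so ||S|| = 147 and sigma(S) ⊂ {|z| ≤ 147}. For any |lambda| < 147, the equation (S - lambda I) x = 0 forces x_1 = 0, then 147x_k = lambda x_{k+1} ⇒ x = 0, so S has no eigenvalues. But (S - lambda I) is not surjective for |lambda| < 147: solving (S - lambda I) x = e_1 would require x_n proportional to (lambda/147)^(-n), which is not in l^2. So every |lambda| < 147 lies in the residual spectrum. The boundary |lambda| = 147 is in the approximate point spectrum (the spectrum is closed). Hence sigma(S) is the closed disk of radius 147.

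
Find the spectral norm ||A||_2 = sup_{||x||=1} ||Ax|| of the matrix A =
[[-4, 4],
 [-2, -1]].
||A||_2 = sqrt((37 + sqrt(793))/2) ≈ 5.7079 (= sqrt(largest eigenvalue of A^T A))

||A||_2 = sigma_max(A) = sqrt(lambda_max(A^T A)). Form the symmetric matrix M = A^T A =
[[20, -14],
 [-14, 17]].
Its characteristic polynomial (trace, determinant of M give the coefficients) is
  p(λ) = det(λ I - M) = λ^2 - 37λ + 144.
For λ^2 - 37λ + 144 the discriminant is 793. It is nonnegative but not a perfect square, so the roots are real and irrational: λ = (37 ± sqrt(793))/2 ≈ 32.5801, 4.4199.
So the eigenvalues of A^T A are ≈ 4.4199, 32.5801 (all ≥ 0, as they must be for A^T A). The largest is λ_max = (37 + sqrt(793))/2 ≈ 32.5801, hence ||A||_2 = sqrt(λ_max) = sqrt((37 + sqrt(793))/2) ≈ 5.7079.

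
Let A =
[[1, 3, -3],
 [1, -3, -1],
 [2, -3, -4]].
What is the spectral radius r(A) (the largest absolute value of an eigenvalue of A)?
r(A) = (4 + sqrt(28))/2 ≈ 4.6458

The eigenvalues of A are the roots of its characteristic polynomial. With M = A (coefficients from the trace, the sum of principal 2x2 minors, and det A):
  p(λ) = det(λ I - M) = λ^3 + 6λ^2 + 5λ - 6.
By the rational root theorem any rational root is an integer divisor of 6. Testing λ = -2: p(-2) = -8 + 24 - 10 - 6 = 0, so λ = -2 is a root. Dividing out (λ + 2) leaves p(λ) = (λ + 2)(λ^2 + 4λ - 3). For λ^2 + 4λ - 3 the discriminant is 28. It is nonnegative but not a perfect square, so the roots are real and irrational: λ = (-4 ± sqrt(28))/2 ≈ 0.6458, -4.6458.
Thus the eigenvalues (to 4 decimals) are 0.6458 (modulus 0.6458); -4.6458 (modulus 4.6458); -2 (modulus 2). The spectral radius is the largest modulus: r(A) = (4 + sqrt(28))/2 ≈ 4.6458. (Cross-check: r(A) ≤ ||A||_2 ≈ 6.1399; equality holds whenever A is normal, though it can also hold for some non-normal A.)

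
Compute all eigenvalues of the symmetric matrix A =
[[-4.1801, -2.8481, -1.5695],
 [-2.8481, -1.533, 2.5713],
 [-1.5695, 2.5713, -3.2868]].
sigma(A) ≈ {-6, -5, 2}

A is real symmetric, so its spectrum consists of real eigenvalues. Expanding the characteristic polynomial of the displayed matrix gives
  det(λ I - A) = p(λ) = λ^3 + (9)λ^2 + (8)λ + (-60).
Solving p(λ) = 0 yields eigenvalues ≈ -6, -5, 2. (A is shown rounded to 4 decimals, so these recover the underlying integer eigenvalues to within that precision.)
Verification: the trace of A = -9 equals the sum of eigenvalues -9, and det(A) ≈ 60.0006 matches the eigenvalue product 60.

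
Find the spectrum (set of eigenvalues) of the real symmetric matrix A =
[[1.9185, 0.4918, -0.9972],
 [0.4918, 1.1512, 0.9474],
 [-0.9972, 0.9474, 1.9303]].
sigma(A) ≈ {0, 2, 3}

A is real symmetric, so its spectrum consists of real eigenvalues. Expanding the characteristic polynomial of the displayed matrix gives
  det(λ I - A) = p(λ) = λ^3 + (-5)λ^2 + (6)λ + (0).
Solving p(λ) = 0 yields eigenvalues ≈ 0, 2, 3. (A is shown rounded to 4 decimals, so these recover the underlying integer eigenvalues to within that precision.)
Verification: the trace of A = 5 equals the sum of eigenvalues 5, and det(A) ≈ 0.0003 matches the eigenvalue product 0.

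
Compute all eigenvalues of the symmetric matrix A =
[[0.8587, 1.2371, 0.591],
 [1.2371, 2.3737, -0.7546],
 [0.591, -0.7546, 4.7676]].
sigma(A) ≈ {0, 3, 5}

A is real symmetric, so its spectrum consists of real eigenvalues. Expanding the characteristic polynomial of the displayed matrix gives
  det(λ I - A) = p(λ) = λ^3 + (-8)λ^2 + (15)λ + (0).
Solving p(λ) = 0 yields eigenvalues ≈ 0, 3, 5. (A is shown rounded to 4 decimals, so these recover the underlying integer eigenvalues to within that precision.)
Verification: the trace of A = 8 equals the sum of eigenvalues 8, and det(A) ≈ -0.0001 matches the eigenvalue product 0.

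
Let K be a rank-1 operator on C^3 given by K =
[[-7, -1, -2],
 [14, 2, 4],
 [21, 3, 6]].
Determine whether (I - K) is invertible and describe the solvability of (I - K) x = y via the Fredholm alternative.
(I - K) is singular (det(I - K) = 0, i.e. 1 ∈ sigma(K)). (I - K) x = y is solvable iff y ⊥ ker((I - K)^*) = span{(-7, -1, -2)}, i.e. iff -7y_1 - y_2 - 2y_3 = 0. When solvable, the solutions are x = y + c·(1, -2, -3), c arbitrary (ker(I - K) = span{(1, -2, -3)}, dimension 1).

K has rank 1, so it is an outer product K = u v^T: every row of K is a multiple of one row vector. Reading off the entries, u = (1, -2, -3) and v = (-7, -1, -2) (row i of K equals u_i·v^T). A rank-one matrix u v^T satisfies K u = u (v·u) and kills the (2)-dimensional subspace v^⊥, so its characteristic polynomial is lambda^2 (lambda - v·u) with v·u = tr K = 1. Hence the eigenvalues of I - K are 1 (multiplicity 2) and 1 - (1) = 0, so det(I - K) = 0. (Direct check: I - K =
[[8, 1, 2],
 [-14, -1, -4],
 [-21, -3, -5]]
has determinant 0.) So 1 is an eigenvalue of K and (I - K) is not invertible. The finite-dimensional Fredholm alternative says: either (I - K) is invertible, or ker(I - K) ≠ {0} and then range(I - K) = ker((I - K)^*)^⊥, with dim ker(I - K) = dim ker((I - K)^*). We are in the second case, so we need both kernels. Kernel of I - K: (I - K) u = u - u (v·u) = u - u = 0, so ker(I - K) = span{u} = span{(1, -2, -3)} (it is exactly 1-dimensional because rank(I - K) = 2). Kernel of the adjoint: K is real, so (I - K)^* = I - K^T = I - v u^T, and (I - v u^T) v = v - v (u·v) = 0; hence ker((I - K)^*) = span{v} = span{(-7, -1, -2)}. Therefore (I - K) x = y is solvable iff <y, v> = 0, i.e. iff -7y_1 - y_2 - 2y_3 = 0. When this holds, K y = u (v·y) = 0, so (I - K) y = y and x = y is a particular solution; the full solution set is the line x = y + c·u = y + c·(1, -2, -3), c ∈ C.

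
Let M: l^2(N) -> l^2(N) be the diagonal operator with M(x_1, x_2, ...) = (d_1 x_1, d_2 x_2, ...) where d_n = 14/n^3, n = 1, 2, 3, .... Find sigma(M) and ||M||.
sigma(M) = {14/n^3 : n ≥ 1} ∪ {0}; ||M|| = 14

A bounded diagonal operator on l^2 with diagonal entries d_n has spectrum equal to the closure of {d_n : n ≥ 1}: every d_n is an eigenvalue (with eigenvector e_n), so {d_n} ⊂ sigma(M); the spectrum is closed, so its closure is too; and for lambda not in the closure, (M - lambda I) has bounded inverse (the diagonal entries 1/(d_n - lambda) are bounded). For our sequence d_n = 14/n^3, n = 1, 2, 3, ...:
  - {d_n} = {14/n^3 : n ≥ 1}; the only limit point is 0
  - closure = {14/n^3 : n ≥ 1} ∪ {0}
For the norm: a diagonal operator has ||M|| = sup_n |d_n|. Here d_n = 14/n^3 is positive and decreasing, so sup_n |d_n| = d_1 = 14. So ||M|| = 14.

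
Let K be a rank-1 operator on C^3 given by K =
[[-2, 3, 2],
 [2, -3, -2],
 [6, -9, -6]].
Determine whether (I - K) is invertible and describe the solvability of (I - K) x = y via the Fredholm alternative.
(I - K) is invertible (det(I - K) = 12 ≠ 0), so for every y in C^3 the equation (I - K) x = y has a unique solution.

K has rank 1, so it is an outer product K = u v^T: every row of K is a multiple of one row vector. Reading off the entries, u = (1, -1, -3) and v = (-2, 3, 2) (row i of K equals u_i·v^T). A rank-one matrix u v^T satisfies K u = u (v·u) and kills the (2)-dimensional subspace v^⊥, so its characteristic polynomial is lambda^2 (lambda - v·u) with v·u = tr K = -11. Hence the eigenvalues of I - K are 1 (multiplicity 2) and 1 - (-11) = 12, so det(I - K) = 12. (Direct check: I - K =
[[3, -3, -2],
 [-2, 4, 2],
 [-6, 9, 7]]
has determinant 12.) The finite-dimensional Fredholm alternative says: either (I - K) is invertible, or ker(I - K) ≠ {0} and then range(I - K) = ker((I - K)^*)^⊥, with dim ker(I - K) = dim ker((I - K)^*). Since det(I - K) ≠ 0, 1 is not an eigenvalue of K and ker(I - K) = {0}, so we are in the first case: for every y there is a unique x = (I - K)^(-1) y. Explicitly, by the Sherman–Morrison formula, (I - u v^T)^(-1) = I + u v^T/(1 - v·u), i.e. (I - K)^(-1) = I + K/(12).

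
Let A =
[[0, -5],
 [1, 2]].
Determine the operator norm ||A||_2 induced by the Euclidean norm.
||A||_2 = sqrt((30 + sqrt(800))/2) ≈ 5.3983 (= sqrt(largest eigenvalue of A^T A))

||A||_2 = sigma_max(A) = sqrt(lambda_max(A^T A)). Form the symmetric matrix M = A^T A =
[[1, 2],
 [2, 29]].
Its characteristic polynomial (trace, determinant of M give the coefficients) is
  p(λ) = det(λ I - M) = λ^2 - 30λ + 25.
For λ^2 - 30λ + 25 the discriminant is 800. It is nonnegative but not a perfect square, so the roots are real and irrational: λ = (30 ± sqrt(800))/2 ≈ 29.1421, 0.8579.
So the eigenvalues of A^T A are ≈ 0.8579, 29.1421 (all ≥ 0, as they must be for A^T A). The largest is λ_max = (30 + sqrt(800))/2 ≈ 29.1421, hence ||A||_2 = sqrt(λ_max) = sqrt((30 + sqrt(800))/2) ≈ 5.3983.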